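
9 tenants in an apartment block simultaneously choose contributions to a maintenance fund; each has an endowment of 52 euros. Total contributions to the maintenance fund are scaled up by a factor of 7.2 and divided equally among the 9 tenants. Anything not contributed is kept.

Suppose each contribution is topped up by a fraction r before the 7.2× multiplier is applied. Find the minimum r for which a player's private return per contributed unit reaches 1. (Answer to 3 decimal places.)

0.250

With matching at rate r, one contributed unit becomes (1 + r) in the maintenance fund and returns 7.2 × (1 + r) / 9 to the contributor.
Setting this equal to 1: 1 + r = 9/7.2 = 1.2500.
So the minimum matching rate is r = 1.2500 − 1 = 0.250.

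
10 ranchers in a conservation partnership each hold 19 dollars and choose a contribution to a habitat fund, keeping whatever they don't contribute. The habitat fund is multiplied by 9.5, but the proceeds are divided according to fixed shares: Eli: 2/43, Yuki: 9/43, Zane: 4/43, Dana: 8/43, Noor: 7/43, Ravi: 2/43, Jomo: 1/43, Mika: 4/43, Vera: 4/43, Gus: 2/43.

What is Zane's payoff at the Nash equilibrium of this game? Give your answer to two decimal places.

A player with share s gets back 9.5·s per unit contributed, so full contribution is dominant for anyone with s > 1/9.5 = 0.1053 and zero contribution is dominant for anyone below.
Yuki, Dana and Noor clear that bar, contributing 19 each; the remaining 7 contribute 0. Total contributed: 57.
Zane keeps 19 and receives 9.5 × 57 × 4/43 = 50.37 from the habitat fund, for a payoff of 69.37.

69.37 dollars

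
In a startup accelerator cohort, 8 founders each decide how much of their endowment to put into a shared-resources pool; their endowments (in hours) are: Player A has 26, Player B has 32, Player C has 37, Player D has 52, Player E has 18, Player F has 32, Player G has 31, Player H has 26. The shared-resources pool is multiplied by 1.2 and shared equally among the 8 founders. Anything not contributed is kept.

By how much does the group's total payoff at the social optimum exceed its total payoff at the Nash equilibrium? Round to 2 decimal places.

The private return per contributed unit is 1.2/8 = 0.1500 < 1 for every player regardless of endowment, so the Nash equilibrium is zero contribution and the group total is Σ E_j = 26 + 32 + 37 + 52 + 18 + 32 + 31 + 26 = 254.
Each contributed unit returns 1.200 to the group, so the social optimum is full contribution by everyone: group total = 1.200 × 254 = 304.80.
Efficiency loss = (1.200 − 1) × 254 = 50.80.

50.80 hours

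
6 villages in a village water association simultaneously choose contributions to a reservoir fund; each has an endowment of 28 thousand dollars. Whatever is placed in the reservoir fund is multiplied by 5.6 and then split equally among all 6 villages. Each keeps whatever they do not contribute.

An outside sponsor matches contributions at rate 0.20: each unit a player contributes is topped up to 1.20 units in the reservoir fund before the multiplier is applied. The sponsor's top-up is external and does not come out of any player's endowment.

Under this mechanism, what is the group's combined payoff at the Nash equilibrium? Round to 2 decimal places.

1128.96 thousand dollars

Under the mechanism each unit contributed yields 5.6 × 1.20 / 6 = 1.1200 back to its contributor per unit of net cost, which exceeds 1, making full contribution the dominant choice for everyone.
So the Nash equilibrium is full contribution by all 6; the group earns 5.6 × 1.20 × 168 = 1128.96.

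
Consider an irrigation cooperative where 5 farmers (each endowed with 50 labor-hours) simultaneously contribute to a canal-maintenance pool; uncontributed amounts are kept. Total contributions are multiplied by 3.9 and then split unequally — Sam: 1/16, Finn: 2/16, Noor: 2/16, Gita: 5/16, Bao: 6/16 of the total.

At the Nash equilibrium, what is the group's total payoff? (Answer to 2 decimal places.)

540.00 labor-hours

A player with share s gets back 3.9·s per unit contributed, so full contribution is dominant for anyone with s > 1/3.9 = 0.2564 and zero contribution is dominant for anyone below.
The shares above 0.2564 belong to Gita and Bao, contributing 50 each; the remaining 3 contribute 0. Total contributed: 100.
The canal-maintenance pool pays out 3.9 × 100 = 390.00 in total (split across the unequal shares, but the aggregate is all that matters for the group sum).
The 3 free-riders keep 50 each, adding 150. Group total = 150 + 390.00 = 540.00.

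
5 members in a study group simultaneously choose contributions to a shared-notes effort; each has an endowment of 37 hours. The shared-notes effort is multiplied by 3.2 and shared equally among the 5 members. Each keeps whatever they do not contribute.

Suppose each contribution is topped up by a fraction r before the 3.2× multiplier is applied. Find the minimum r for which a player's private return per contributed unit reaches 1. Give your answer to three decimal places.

With matching at rate r, one contributed unit becomes (1 + r) in the shared-notes effort and returns 3.2 × (1 + r) / 5 to the contributor.
Setting this equal to 1: 1 + r = 5/3.2 = 1.5625.
So the minimum matching rate is r = 1.5625 − 1 = 0.563.

0.563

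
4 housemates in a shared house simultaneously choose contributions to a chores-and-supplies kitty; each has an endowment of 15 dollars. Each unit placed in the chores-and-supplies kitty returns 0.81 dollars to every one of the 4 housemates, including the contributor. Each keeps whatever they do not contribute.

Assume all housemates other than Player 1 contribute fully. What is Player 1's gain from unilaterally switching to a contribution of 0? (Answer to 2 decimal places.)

Switching from a contribution of 15 to 0 lets Player 1 keep an extra 15 dollars, but lowers the chores-and-supplies kitty by 15, which costs Player 1 their own share of that drop: 0.81 × 15 = 12.15.
Net gain = 15 − 12.15 = 2.85. The private return per contributed unit (0.81) is below 1, so free-riding is indeed the best response regardless of what the others do.

2.85 dollars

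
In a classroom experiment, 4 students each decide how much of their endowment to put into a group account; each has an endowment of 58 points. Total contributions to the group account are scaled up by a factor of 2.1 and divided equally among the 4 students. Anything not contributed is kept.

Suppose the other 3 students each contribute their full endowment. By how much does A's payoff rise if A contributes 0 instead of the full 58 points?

27.55 points

Switching from a contribution of 58 to 0 lets A keep an extra 58 points, but lowers the group account by 58, which costs A their own share of that drop: 2.1/4 × 58 = 30.45.
Net gain = 58 − 30.45 = 27.55. The private return per contributed unit (0.5250) is below 1, so free-riding is indeed the best response regardless of what the others do.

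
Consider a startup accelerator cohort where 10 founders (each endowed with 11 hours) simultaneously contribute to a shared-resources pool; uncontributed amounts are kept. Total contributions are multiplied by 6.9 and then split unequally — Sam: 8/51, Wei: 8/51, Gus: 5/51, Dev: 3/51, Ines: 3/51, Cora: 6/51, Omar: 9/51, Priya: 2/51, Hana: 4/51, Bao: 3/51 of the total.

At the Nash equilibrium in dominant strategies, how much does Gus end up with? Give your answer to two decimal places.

A player with share s gets back 6.9·s per unit contributed, so full contribution is dominant for anyone with s > 1/6.9 = 0.1449 and zero contribution is dominant for anyone below.
Sam, Wei and Omar clear that bar, contributing 11 each; the remaining 7 contribute 0. Total contributed: 33.
Gus keeps 11 and receives 6.9 × 33 × 5/51 = 22.32 from the shared-resources pool, for a payoff of 33.32.

33.32 hours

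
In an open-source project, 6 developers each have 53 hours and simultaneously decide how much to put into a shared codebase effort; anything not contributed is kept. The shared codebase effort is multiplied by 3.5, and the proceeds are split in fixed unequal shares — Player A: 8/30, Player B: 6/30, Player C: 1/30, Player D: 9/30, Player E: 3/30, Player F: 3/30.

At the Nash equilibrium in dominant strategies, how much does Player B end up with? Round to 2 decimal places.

90.10 hours

A player with share s gets back 3.5·s per unit contributed, so full contribution is dominant for anyone with s > 1/3.5 = 0.2857 and zero contribution is dominant for anyone below.
Only Player D (9/30) clears that bar, contributing 53; the remaining 5 contribute 0. Total contributed: 53.
Player B keeps 53 and receives 3.5 × 53 × 6/30 = 37.10 from the shared codebase effort, for a payoff of 90.10.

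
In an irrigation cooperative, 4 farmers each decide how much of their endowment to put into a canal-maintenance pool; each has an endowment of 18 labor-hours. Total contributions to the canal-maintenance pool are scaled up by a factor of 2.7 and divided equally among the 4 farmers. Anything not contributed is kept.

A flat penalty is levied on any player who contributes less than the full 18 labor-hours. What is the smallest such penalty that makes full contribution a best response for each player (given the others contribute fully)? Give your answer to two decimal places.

5.85 labor-hours

Given the others contribute fully, the best deviation is to contribute 0 (any partial contribution still incurs the fine and gives up units whose private return 0.6750 is below 1).
Deviating from 18 to 0 saves 18 labor-hours but forfeits the deviator's share of the drop in the canal-maintenance pool: 2.7/4 × 18 = 12.15.
So the deviation gain is 18 − 12.15 = 5.85, and the fine must be at least 5.85 labor-hours to wipe it out.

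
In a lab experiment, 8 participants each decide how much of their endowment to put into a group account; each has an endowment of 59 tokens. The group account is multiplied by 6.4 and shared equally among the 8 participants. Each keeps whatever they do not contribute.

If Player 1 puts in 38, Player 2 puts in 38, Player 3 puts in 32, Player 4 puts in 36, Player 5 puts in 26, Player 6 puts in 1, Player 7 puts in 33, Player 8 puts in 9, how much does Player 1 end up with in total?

Total contributed: 38 + 38 + 32 + 36 + 26 + 1 + 33 + 9 = 213.
Each receives 6.4 × 213 / 8 = 170.40 from the group account.
Player 1 keeps 59 − 38 = 21, so Player 1's payoff is 21 + 170.40 = 191.40.

191.40 tokens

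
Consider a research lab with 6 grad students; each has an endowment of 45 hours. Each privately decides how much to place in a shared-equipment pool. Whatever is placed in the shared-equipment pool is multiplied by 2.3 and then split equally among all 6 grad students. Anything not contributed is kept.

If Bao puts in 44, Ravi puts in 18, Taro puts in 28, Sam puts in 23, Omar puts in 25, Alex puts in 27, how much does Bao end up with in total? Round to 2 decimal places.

64.25 hours

Total contributed: 44 + 18 + 28 + 23 + 25 + 27 = 165.
Each receives 2.3 × 165 / 6 = 63.25 from the shared-equipment pool.
Bao keeps 45 − 44 = 1, so Bao's payoff is 1 + 63.25 = 64.25.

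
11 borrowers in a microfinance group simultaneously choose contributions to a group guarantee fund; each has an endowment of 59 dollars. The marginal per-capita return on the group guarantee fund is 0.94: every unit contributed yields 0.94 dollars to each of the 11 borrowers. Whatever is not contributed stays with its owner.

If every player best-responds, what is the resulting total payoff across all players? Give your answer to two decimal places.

The private return per contributed unit is 0.94 < 1, so contributing 0 is dominant for every player. At the Nash equilibrium everyone keeps their 59, and the group total is 11 × 59 = 649.

649.00 dollars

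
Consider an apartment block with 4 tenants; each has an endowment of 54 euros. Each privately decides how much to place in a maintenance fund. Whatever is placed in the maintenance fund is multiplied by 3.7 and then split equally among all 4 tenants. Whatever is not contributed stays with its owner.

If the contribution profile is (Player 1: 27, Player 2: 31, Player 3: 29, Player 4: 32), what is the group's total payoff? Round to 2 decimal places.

537.30 euros

Total contributed: 27 + 31 + 29 + 32 = 119; total kept: 4 × 54 − 119 = 97.
The maintenance fund pays out 3.7 × 119 = 440.30 in aggregate.
Group total = 97 + 440.30 = 537.30.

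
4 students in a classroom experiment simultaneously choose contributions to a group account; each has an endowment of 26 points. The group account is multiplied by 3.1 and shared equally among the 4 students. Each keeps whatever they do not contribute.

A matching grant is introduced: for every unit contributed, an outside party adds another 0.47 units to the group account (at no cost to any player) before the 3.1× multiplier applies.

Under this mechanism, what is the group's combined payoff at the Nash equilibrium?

Under the mechanism each unit contributed yields 3.1 × 1.47 / 4 = 1.1393 back to its contributor per unit of net cost, which exceeds 1, making full contribution the dominant choice for everyone.
At the Nash equilibrium everyone contributes 26. Group total payoff = 3.1 × 1.47 × 104 = 473.93.

473.93 points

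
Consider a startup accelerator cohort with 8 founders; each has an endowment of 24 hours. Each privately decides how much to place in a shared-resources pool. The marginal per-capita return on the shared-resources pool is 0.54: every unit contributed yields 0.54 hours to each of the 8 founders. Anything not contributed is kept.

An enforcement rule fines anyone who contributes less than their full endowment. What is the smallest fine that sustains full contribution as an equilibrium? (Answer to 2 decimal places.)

11.04 hours

Given the others contribute fully, the best deviation is to contribute 0 (any partial contribution still incurs the fine and gives up units whose private return 0.54 is below 1).
Deviating from 24 to 0 saves 24 hours but forfeits the deviator's share of the drop in the shared-resources pool: 0.54 × 24 = 12.96.
So the deviation gain is 24 − 12.96 = 11.04, and the fine must be at least 11.04 hours to wipe it out.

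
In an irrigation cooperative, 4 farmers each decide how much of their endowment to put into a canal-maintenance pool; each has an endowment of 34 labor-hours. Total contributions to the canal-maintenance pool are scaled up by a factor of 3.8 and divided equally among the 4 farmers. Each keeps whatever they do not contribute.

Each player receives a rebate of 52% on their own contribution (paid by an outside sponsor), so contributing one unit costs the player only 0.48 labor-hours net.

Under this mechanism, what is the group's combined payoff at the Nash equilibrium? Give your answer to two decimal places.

587.52 labor-hours

The effective private return per unit is now (3.8/4) / 0.48 = 1.9792 > 1, so every player's dominant strategy flips to full contribution.
So the Nash equilibrium is full contribution by all 4; the group earns 4 × (34 × 0.52 + 3.8 × 34) = 587.52.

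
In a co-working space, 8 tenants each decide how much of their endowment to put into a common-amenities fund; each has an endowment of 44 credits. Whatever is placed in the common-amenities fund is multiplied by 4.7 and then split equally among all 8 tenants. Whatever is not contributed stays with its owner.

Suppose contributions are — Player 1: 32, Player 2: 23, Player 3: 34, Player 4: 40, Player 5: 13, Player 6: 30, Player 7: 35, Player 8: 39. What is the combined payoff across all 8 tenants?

1262.20 credits

Total contributed: 32 + 23 + 34 + 40 + 13 + 30 + 35 + 39 = 246; total kept: 8 × 44 − 246 = 106.
The common-amenities fund pays out 4.7 × 246 = 1156.20 in aggregate.
Group total = 106 + 1156.20 = 1262.20.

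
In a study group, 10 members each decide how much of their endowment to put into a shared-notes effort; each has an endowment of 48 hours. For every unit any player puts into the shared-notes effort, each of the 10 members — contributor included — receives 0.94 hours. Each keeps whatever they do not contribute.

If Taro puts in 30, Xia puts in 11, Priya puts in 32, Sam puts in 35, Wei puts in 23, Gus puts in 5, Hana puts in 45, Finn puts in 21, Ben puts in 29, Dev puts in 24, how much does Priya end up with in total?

Total contributed: 30 + 11 + 32 + 35 + 23 + 5 + 45 + 21 + 29 + 24 = 255.
Each receives 0.94 × 255 = 239.70 from the shared-notes effort.
Priya keeps 48 − 32 = 16, so Priya's payoff is 16 + 239.70 = 255.70.

255.70 hours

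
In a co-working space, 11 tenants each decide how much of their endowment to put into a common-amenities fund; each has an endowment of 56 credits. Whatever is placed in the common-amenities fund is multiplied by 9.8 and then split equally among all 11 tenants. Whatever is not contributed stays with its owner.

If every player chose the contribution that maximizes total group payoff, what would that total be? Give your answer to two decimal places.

6036.80 credits

Each contributed unit returns 9.800 to the group as a whole (0.8909 to each of 11 players), which exceeds 1, so the social optimum is full contribution: group total = 9.800 × 616 = 6036.80.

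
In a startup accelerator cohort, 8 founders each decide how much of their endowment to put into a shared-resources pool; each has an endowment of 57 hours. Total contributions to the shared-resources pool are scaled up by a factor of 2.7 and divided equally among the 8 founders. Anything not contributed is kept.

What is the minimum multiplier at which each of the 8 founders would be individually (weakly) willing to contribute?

8

A contributed unit returns (multiplier)/8 to its contributor.
This reaches 1 exactly when the multiplier is 8.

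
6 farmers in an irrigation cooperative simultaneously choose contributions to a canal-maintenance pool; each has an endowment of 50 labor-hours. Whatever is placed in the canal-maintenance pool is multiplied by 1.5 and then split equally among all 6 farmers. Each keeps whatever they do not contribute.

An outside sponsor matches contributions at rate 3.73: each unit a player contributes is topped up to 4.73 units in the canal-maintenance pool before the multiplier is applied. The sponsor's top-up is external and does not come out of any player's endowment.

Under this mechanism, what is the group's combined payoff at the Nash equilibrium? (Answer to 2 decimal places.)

The effective private return per unit is now 1.5 × 4.73 / 6 = 1.1825 > 1, so every player's dominant strategy flips to full contribution.
At the Nash equilibrium everyone contributes 50. Group total payoff = 1.5 × 4.73 × 300 = 2128.50.

2128.50 labor-hours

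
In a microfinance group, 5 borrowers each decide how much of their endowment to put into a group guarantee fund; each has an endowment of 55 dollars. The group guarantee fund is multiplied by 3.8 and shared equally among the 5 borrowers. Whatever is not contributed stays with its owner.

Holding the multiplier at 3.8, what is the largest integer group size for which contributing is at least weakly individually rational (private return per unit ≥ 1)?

Private return per unit is 3.8/(group size), which is ≥ 1 whenever the group size is ≤ 3.8.
The largest such integer is 3.

3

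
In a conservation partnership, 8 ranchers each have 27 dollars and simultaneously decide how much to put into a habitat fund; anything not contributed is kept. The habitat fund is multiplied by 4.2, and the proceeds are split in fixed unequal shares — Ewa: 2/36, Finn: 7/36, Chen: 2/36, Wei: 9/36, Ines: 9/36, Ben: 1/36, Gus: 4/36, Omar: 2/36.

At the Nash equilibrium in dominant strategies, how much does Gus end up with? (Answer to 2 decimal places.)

52.20 dollars

Player j's private return per contributed unit is 4.2 × (j's share). Contributing is weakly dominant for j when that share is at least 1/4.2 = 0.2381, and contributing 0 is dominant otherwise.
Wei and Ines are above the threshold, contributing 27 each; the remaining 6 contribute 0. Total contributed: 54.
Gus keeps 27 and receives 4.2 × 54 × 4/36 = 25.20 from the habitat fund, for a payoff of 52.20.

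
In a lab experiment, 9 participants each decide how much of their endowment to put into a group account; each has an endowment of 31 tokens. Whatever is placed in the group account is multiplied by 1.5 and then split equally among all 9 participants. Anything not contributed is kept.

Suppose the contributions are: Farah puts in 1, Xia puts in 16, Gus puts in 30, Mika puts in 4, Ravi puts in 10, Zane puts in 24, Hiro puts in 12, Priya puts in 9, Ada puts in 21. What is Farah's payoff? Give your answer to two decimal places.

Total contributed: 1 + 16 + 30 + 4 + 10 + 24 + 12 + 9 + 21 = 127.
Each receives 1.5 × 127 / 9 = 21.17 from the group account.
Farah keeps 31 − 1 = 30, so Farah's payoff is 30 + 21.17 = 51.17.

51.17 tokens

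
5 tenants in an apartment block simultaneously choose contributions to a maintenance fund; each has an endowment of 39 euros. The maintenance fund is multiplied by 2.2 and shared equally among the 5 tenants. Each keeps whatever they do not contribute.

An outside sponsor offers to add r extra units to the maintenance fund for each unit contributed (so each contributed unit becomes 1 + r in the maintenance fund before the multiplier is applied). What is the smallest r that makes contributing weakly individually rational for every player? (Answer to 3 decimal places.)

1.273

With matching at rate r, one contributed unit becomes (1 + r) in the maintenance fund and returns 2.2 × (1 + r) / 5 to the contributor.
Setting this equal to 1: 1 + r = 5/2.2 = 2.2727.
So the minimum matching rate is r = 2.2727 − 1 = 1.273.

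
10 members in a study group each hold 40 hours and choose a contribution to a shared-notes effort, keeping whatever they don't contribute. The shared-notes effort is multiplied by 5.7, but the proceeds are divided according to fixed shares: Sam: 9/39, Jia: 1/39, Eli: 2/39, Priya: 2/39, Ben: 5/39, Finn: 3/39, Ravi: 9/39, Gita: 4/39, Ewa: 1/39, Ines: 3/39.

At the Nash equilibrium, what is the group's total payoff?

For player j, contributing a unit is worthwhile iff 5.7 × (j's share) ≥ 1, i.e. iff j's share is at least 0.1754.
Sam and Ravi clear that bar, contributing 40 each; the remaining 8 contribute 0. Total contributed: 80.
The shared-notes effort pays out 5.7 × 80 = 456.00 in total (split across the unequal shares, but the aggregate is all that matters for the group sum).
The 8 free-riders keep 40 each, adding 320. Group total = 320 + 456.00 = 776.00.

776.00 hours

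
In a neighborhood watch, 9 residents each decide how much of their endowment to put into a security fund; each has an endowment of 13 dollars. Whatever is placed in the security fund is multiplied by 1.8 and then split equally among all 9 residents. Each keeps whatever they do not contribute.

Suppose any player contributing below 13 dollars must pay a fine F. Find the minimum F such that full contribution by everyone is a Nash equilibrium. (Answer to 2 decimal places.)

10.40 dollars

Given the others contribute fully, the best deviation is to contribute 0 (any partial contribution still incurs the fine and gives up units whose private return 0.2000 is below 1).
Deviating from 13 to 0 saves 13 dollars but forfeits the deviator's share of the drop in the security fund: 1.8/9 × 13 = 2.60.
So the deviation gain is 13 − 2.60 = 10.40, and the fine must be at least 10.40 dollars to wipe it out.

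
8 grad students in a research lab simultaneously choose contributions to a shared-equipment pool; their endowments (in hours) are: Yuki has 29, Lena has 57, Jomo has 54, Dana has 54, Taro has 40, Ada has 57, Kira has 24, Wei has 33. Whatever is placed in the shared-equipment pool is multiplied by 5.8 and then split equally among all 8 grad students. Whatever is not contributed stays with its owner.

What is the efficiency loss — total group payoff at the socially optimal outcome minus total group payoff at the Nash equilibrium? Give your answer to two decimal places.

1670.40 hours

The private return per contributed unit is 5.8/8 = 0.7250 < 1 for every player regardless of endowment, so the Nash equilibrium is zero contribution and the group total is Σ E_j = 29 + 57 + 54 + 54 + 40 + 57 + 24 + 33 = 348.
Each contributed unit returns 5.800 to the group, so the social optimum is full contribution by everyone: group total = 5.800 × 348 = 2018.40.
Efficiency loss = (5.800 − 1) × 348 = 1670.40.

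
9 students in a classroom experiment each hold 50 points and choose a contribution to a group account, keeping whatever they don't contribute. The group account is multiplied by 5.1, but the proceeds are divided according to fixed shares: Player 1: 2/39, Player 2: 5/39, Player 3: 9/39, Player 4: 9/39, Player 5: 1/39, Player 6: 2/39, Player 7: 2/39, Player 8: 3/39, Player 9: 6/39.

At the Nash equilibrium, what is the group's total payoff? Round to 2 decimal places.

860.00 points

Each unit j contributes comes back to j as 5.1 × (j's share), so j prefers to contribute only if that share exceeds 1/5.1 = 0.1961; otherwise keeping the unit dominates.
Player 3 and Player 4 clear that bar, contributing 50 each; the remaining 7 contribute 0. Total contributed: 100.
The group account pays out 5.1 × 100 = 510.00 in total (split across the unequal shares, but the aggregate is all that matters for the group sum).
The 7 free-riders keep 50 each, adding 350. Group total = 350 + 510.00 = 860.00.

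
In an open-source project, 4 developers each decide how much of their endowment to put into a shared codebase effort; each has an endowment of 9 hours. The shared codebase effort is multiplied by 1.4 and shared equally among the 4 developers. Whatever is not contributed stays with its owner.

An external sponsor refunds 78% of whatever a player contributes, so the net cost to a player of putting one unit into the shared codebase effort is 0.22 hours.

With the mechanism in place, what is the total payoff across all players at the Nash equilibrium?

Under the mechanism each unit contributed yields (1.4/4) / 0.22 = 1.5909 back to its contributor per unit of net cost, which exceeds 1, making full contribution the dominant choice for everyone.
So the Nash equilibrium is full contribution by all 4; the group earns 4 × (9 × 0.78 + 1.4 × 9) = 78.48.

78.48 hours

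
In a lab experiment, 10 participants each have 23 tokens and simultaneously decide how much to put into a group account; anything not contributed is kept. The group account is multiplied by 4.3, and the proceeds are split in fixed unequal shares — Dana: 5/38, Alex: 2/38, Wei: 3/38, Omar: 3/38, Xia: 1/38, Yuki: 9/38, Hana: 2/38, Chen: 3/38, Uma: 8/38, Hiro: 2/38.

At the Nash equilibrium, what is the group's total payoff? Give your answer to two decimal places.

305.90 tokens

For player j, contributing a unit is worthwhile iff 4.3 × (j's share) ≥ 1, i.e. iff j's share is at least 0.2326.
The only share above 0.2326 is Yuki's 9/38, contributing 23; the remaining 9 contribute 0. Total contributed: 23.
The group account pays out 4.3 × 23 = 98.90 in total (split across the unequal shares, but the aggregate is all that matters for the group sum).
The 9 free-riders keep 23 each, adding 207. Group total = 207 + 98.90 = 305.90.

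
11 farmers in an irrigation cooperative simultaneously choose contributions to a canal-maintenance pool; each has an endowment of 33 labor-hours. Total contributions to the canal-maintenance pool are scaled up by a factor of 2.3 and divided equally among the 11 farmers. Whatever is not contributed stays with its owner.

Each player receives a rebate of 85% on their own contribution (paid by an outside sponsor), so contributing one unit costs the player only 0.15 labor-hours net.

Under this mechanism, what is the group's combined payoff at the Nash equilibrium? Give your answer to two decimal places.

The effective private return per unit is now (2.3/11) / 0.15 = 1.3939 > 1, so every player's dominant strategy flips to full contribution.
At the Nash equilibrium everyone contributes 33. Group total payoff = 11 × (33 × 0.85 + 2.3 × 33) = 1143.45.

1143.45 labor-hours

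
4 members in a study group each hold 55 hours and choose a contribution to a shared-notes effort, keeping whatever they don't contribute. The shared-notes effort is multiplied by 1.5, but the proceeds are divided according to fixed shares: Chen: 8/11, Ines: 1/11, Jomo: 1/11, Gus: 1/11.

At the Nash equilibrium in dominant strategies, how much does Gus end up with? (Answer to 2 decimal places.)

A player with share s gets back 1.5·s per unit contributed, so full contribution is dominant for anyone with s > 1/1.5 = 0.6667 and zero contribution is dominant for anyone below.
Only Chen (8/11) clears that bar, contributing 55; the remaining 3 contribute 0. Total contributed: 55.
Gus keeps 55 and receives 1.5 × 55 × 1/11 = 7.50 from the shared-notes effort, for a payoff of 62.50.

62.50 hours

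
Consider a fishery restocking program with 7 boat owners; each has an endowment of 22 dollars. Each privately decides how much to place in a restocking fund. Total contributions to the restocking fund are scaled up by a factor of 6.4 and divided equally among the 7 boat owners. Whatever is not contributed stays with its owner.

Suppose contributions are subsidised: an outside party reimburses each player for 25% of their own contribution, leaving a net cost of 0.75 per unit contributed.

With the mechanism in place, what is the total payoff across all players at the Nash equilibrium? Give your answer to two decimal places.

1024.10 dollars

The effective private return per unit is now (6.4/7) / 0.75 = 1.2190 > 1, so every player's dominant strategy flips to full contribution.
At the Nash equilibrium everyone contributes 22. Group total payoff = 7 × (22 × 0.25 + 6.4 × 22) = 1024.10.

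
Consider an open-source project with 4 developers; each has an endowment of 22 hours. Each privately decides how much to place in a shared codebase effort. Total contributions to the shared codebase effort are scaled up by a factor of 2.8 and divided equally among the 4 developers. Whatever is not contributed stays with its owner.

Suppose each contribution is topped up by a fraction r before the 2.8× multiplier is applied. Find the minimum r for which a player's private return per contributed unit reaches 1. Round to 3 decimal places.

With matching at rate r, one contributed unit becomes (1 + r) in the shared codebase effort and returns 2.8 × (1 + r) / 4 to the contributor.
Setting this equal to 1: 1 + r = 4/2.8 = 1.4286.
So the minimum matching rate is r = 1.4286 − 1 = 0.429.

0.429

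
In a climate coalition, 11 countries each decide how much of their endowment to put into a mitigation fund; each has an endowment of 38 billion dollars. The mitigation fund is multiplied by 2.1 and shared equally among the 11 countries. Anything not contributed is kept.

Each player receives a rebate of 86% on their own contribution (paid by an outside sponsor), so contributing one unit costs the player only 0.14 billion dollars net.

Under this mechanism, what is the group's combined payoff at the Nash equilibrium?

The effective private return per unit is now (2.1/11) / 0.14 = 1.3636 > 1, so every player's dominant strategy flips to full contribution.
At the Nash equilibrium everyone contributes 38. Group total payoff = 11 × (38 × 0.86 + 2.1 × 38) = 1237.28.

1237.28 billion dollars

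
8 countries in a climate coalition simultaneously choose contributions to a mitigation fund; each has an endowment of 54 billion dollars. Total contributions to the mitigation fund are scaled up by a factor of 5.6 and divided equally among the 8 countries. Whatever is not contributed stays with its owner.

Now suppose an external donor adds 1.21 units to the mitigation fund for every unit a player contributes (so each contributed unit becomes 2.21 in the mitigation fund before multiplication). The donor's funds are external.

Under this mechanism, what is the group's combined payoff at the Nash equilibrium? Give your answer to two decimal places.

The effective private return per unit is now 5.6 × 2.21 / 8 = 1.5470 > 1, so every player's dominant strategy flips to full contribution.
At the Nash equilibrium everyone contributes 54. Group total payoff = 5.6 × 2.21 × 432 = 5346.43.

5346.43 billion dollars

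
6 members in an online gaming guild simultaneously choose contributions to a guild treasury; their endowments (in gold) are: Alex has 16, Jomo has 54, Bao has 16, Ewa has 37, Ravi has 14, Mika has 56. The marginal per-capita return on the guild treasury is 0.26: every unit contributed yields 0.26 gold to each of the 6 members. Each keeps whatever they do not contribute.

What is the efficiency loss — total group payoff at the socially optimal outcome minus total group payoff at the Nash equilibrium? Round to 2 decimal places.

108.08 gold

The private return per contributed unit is 0.26 < 1 for everyone, so the Nash equilibrium is zero contribution and the group total is Σ E_j = 16 + 54 + 16 + 37 + 14 + 56 = 193.
Each contributed unit returns 1.560 to the group, so the social optimum is full contribution by everyone: group total = 1.560 × 193 = 301.08.
Efficiency loss = (1.560 − 1) × 193 = 108.08.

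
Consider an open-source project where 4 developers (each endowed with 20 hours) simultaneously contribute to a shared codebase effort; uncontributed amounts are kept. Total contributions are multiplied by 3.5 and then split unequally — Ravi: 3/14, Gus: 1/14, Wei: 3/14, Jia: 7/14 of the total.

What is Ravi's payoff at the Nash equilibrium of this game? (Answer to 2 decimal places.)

35.00 hours

A player with share s gets back 3.5·s per unit contributed, so full contribution is dominant for anyone with s > 1/3.5 = 0.2857 and zero contribution is dominant for anyone below.
The only share above 0.2857 is Jia's 7/14, contributing 20; the remaining 3 contribute 0. Total contributed: 20.
Ravi keeps 20 and receives 3.5 × 20 × 3/14 = 15.00 from the shared codebase effort, for a payoff of 35.00.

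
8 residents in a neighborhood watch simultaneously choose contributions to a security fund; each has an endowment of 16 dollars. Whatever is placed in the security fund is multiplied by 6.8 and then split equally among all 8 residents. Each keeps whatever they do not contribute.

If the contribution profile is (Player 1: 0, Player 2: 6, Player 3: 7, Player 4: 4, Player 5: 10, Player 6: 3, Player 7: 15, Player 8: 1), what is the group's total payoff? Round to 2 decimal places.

394.80 dollars

Total contributed: 0 + 6 + 7 + 4 + 10 + 3 + 15 + 1 = 46; total kept: 8 × 16 − 46 = 82.
The security fund pays out 6.8 × 46 = 312.80 in aggregate.
Group total = 82 + 312.80 = 394.80.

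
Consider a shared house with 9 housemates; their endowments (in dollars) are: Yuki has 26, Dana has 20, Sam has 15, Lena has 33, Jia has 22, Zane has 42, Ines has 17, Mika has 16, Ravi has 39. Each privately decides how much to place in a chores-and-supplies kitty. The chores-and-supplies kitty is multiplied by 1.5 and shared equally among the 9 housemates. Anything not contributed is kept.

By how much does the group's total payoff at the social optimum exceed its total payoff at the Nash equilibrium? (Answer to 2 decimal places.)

The private return per contributed unit is 1.5/9 = 0.1667 < 1 for every player regardless of endowment, so the Nash equilibrium is zero contribution and the group total is Σ E_j = 26 + 20 + 15 + 33 + 22 + 42 + 17 + 16 + 39 = 230.
Each contributed unit returns 1.500 to the group, so the social optimum is full contribution by everyone: group total = 1.500 × 230 = 345.00.
Efficiency loss = (1.500 − 1) × 230 = 115.00.

115.00 dollars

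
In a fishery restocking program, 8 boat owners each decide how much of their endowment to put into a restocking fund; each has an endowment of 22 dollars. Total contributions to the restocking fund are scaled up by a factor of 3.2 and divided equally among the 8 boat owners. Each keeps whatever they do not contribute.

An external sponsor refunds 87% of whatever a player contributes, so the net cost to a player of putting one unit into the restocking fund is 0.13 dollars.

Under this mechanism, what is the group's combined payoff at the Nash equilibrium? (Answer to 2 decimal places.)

Under the mechanism each unit contributed yields (3.2/8) / 0.13 = 3.0769 back to its contributor per unit of net cost, which exceeds 1, making full contribution the dominant choice for everyone.
At the Nash equilibrium everyone contributes 22. Group total payoff = 8 × (22 × 0.87 + 3.2 × 22) = 716.32.

716.32 dollars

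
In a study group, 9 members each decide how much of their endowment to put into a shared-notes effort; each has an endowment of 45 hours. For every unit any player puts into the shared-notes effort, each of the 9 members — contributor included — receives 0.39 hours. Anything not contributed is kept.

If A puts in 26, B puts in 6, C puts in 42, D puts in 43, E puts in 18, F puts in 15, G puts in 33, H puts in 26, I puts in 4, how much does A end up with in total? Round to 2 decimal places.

102.07 hours

Total contributed: 26 + 6 + 42 + 43 + 18 + 15 + 33 + 26 + 4 = 213.
Each receives 0.39 × 213 = 83.07 from the shared-notes effort.
A keeps 45 − 26 = 19, so A's payoff is 19 + 83.07 = 102.07.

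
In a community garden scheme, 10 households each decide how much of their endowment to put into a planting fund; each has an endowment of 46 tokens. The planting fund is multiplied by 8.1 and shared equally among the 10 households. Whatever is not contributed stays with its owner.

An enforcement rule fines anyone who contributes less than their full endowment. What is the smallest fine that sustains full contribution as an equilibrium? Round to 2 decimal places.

8.74 tokens

Given the others contribute fully, the best deviation is to contribute 0 (any partial contribution still incurs the fine and gives up units whose private return 0.8100 is below 1).
Deviating from 46 to 0 saves 46 tokens but forfeits the deviator's share of the drop in the planting fund: 8.1/10 × 46 = 37.26.
So the deviation gain is 46 − 37.26 = 8.74, and the fine must be at least 8.74 tokens to wipe it out.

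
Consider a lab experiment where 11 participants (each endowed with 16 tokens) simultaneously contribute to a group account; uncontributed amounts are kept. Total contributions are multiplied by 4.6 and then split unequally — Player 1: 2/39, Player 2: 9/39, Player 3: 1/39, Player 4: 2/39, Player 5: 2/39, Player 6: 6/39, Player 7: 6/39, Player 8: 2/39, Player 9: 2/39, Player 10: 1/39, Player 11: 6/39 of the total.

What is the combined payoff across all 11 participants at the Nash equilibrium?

A player with share s gets back 4.6·s per unit contributed, so full contribution is dominant for anyone with s > 1/4.6 = 0.2174 and zero contribution is dominant for anyone below.
Player 2 alone (share 9/39) is above the threshold, contributing 16; the remaining 10 contribute 0. Total contributed: 16.
The group account pays out 4.6 × 16 = 73.60 in total (split across the unequal shares, but the aggregate is all that matters for the group sum).
The 10 free-riders keep 16 each, adding 160. Group total = 160 + 73.60 = 233.60.

233.60 tokens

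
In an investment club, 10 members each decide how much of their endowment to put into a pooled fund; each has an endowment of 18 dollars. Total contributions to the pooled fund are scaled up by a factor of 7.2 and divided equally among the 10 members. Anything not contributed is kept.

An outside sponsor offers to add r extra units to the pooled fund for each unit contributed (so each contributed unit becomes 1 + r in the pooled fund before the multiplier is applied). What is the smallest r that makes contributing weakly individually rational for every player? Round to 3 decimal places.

With matching at rate r, one contributed unit becomes (1 + r) in the pooled fund and returns 7.2 × (1 + r) / 10 to the contributor.
Setting this equal to 1: 1 + r = 10/7.2 = 1.3889.
So the minimum matching rate is r = 1.3889 − 1 = 0.389.

0.389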